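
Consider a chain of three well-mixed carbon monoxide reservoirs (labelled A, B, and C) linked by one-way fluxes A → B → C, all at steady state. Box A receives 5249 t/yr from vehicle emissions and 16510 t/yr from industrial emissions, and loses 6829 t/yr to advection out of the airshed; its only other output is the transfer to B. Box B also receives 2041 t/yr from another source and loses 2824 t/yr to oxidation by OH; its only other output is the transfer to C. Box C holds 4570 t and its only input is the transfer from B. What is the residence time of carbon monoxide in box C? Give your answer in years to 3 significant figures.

0.323 yr

Box A: F(A→B) = (5249 + 16510) − 6829 = 14930 t/yr.
Box B: F(B→C) = (14930 + 2041) − 2824 = 14147 t/yr.
Box C throughput = its input = 14147 t/yr; τ = 4570 / 14147 = 0.3230 yr.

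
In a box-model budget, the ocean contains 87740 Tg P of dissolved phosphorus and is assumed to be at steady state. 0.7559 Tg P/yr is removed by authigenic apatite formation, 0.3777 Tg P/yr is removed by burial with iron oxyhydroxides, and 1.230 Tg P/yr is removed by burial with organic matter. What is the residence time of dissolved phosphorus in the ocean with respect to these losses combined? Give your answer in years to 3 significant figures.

Total removal = 0.7559 + 0.3777 + 1.230 = 2.3636 Tg P/yr.
τ = M / ΣF_out = 87740 / 2.3636 = 37120 yr.

37100 yr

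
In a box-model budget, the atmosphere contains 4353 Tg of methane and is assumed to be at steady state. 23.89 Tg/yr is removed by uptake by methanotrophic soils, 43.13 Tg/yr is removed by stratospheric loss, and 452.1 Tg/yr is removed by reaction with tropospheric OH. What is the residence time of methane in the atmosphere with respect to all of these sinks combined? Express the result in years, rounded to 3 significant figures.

8.39 yr

Total removal flux = 23.89 + 43.13 + 452.1 = 519.12 Tg/yr.
τ = M / ΣF_out = 4353 / 519.12 = 8.385 yr.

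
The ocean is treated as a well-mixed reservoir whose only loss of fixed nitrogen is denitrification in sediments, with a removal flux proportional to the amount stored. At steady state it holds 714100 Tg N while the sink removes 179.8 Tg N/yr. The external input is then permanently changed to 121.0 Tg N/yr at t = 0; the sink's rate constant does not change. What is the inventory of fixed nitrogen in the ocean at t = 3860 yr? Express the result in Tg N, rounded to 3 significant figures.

569000 Tg N

The sink rate constant is k = F₀/M₀ = 179.8/714100 = 0.0002518 yr⁻¹.
Solving dM/dt = F₁ − kM with M(0) = M₀ gives M(t) = F₁/k + (M₀ − F₁/k)·e^(−kt).
F₁/k = 121.0/0.0002518 = 480570 Tg N; kt = 0.0002518 × 3860 = 0.9719, e^(−kt) = 0.3784.
M(3860) = 480570 + (714100 − 480570) × 0.3784 = 480570 + 88360 = 568930 Tg N.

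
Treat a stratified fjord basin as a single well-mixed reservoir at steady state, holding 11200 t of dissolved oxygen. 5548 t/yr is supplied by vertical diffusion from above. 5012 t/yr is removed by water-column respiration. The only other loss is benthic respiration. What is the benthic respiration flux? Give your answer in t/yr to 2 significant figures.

540 t/yr

At steady state ΣF_in = ΣF_out.
ΣF_in = 5548.0 t/yr.
Benthic respiration flux = ΣF_in − (5012) = 5548.0 − 5012 = 536.0 t/yr.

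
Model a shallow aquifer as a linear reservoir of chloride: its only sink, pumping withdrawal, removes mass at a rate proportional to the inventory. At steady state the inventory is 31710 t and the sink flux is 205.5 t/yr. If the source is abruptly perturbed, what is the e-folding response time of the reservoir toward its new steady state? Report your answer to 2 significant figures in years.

150 yr

For a linear reservoir the response time equals the residence time τ = M/F.
τ = 31710 / 205.5 = 154.3 yr.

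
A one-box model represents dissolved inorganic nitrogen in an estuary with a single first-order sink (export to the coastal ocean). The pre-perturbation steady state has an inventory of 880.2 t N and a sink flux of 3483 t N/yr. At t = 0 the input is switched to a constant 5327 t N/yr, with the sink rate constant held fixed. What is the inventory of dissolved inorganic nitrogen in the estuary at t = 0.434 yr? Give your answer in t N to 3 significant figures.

1260 t N

τ = M₀/F₀ = 880.2/3483 = 0.2527 yr; rate constant k = 1/τ.
New steady state M_∞ = F₁/k = F₁·τ = 5327 × 0.2527 = 1346.2 t N.
M(t) = M_∞ + (M₀ − M_∞)·e^(−t/τ); t/τ = 0.434/0.2527 = 1.717, so e^(−t/τ) = 0.1795.
M(t) = 1346.2 − 466.0 × 0.1795 = 1262.5 t N.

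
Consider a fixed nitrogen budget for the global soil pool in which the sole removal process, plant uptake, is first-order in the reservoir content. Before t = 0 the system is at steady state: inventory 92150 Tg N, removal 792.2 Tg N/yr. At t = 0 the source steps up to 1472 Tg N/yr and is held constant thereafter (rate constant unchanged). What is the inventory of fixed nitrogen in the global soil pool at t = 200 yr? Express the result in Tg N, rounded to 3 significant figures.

The sink rate constant is k = F₀/M₀ = 792.2/92150 = 0.008597 yr⁻¹.
Solving dM/dt = F₁ − kM with M(0) = M₀ gives M(t) = F₁/k + (M₀ − F₁/k)·e^(−kt).
F₁/k = 1472/0.008597 = 171230 Tg N; kt = 0.008597 × 200 = 1.719, e^(−kt) = 0.1792.
M(200) = 171230 + (92150 − 171230) × 0.1792 = 171230 − 14170 = 157060 Tg N.

157000 Tg N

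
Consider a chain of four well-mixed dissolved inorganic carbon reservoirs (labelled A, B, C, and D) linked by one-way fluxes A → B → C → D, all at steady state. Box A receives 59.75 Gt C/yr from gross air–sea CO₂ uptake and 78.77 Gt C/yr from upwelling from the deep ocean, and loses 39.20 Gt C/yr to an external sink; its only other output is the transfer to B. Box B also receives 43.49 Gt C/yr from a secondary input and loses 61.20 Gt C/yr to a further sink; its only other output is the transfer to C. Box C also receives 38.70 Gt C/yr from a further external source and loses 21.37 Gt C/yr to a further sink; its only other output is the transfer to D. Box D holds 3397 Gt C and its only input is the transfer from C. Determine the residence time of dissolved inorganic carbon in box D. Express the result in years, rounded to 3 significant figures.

34.3 yr

Box A: F(A→B) = (59.75 + 78.77) − 39.20 = 99.320 Gt C/yr.
Box B: F(B→C) = (99.320 + 43.49) − 61.20 = 81.610 Gt C/yr.
Box C: F(C→D) = (81.610 + 38.70) − 21.37 = 98.940 Gt C/yr.
Box D throughput = its input = 98.940 Gt C/yr; τ = 3397 / 98.940 = 34.33 yr.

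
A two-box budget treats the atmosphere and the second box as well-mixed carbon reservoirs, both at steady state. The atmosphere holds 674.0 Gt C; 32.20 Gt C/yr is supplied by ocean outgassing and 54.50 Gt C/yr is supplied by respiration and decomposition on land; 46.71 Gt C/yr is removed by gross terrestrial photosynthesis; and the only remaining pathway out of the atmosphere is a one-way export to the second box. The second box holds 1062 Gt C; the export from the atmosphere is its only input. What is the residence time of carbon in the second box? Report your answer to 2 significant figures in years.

Balance the atmosphere: ΣF_in = 32.20 + 54.50 = 86.700 Gt C/yr.
Export to the second box = ΣF_in − (46.71) = 39.990 Gt C/yr.
At steady state the output of the second box equals its input, 39.990 Gt C/yr.
τ = M / F = 1062 / 39.990 = 26.56 yr.

27 yr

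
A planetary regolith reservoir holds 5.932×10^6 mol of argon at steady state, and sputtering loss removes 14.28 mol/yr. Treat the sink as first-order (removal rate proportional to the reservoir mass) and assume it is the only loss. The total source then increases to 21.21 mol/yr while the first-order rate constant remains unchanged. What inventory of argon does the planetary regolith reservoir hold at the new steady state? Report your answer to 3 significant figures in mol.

Rate constant k = F/M = 14.28 / 5.932×10^6 = 2.407×10^-6 yr⁻¹.
At the new steady state, source = k·M_new ⇒ M_new = 21.21 / 2.407×10^-6 = 8.811×10^6 mol.
(Equivalently M_new = M × F_new/F_old = 5.932×10^6 × 21.21/14.28.)

8.81×10^6 mol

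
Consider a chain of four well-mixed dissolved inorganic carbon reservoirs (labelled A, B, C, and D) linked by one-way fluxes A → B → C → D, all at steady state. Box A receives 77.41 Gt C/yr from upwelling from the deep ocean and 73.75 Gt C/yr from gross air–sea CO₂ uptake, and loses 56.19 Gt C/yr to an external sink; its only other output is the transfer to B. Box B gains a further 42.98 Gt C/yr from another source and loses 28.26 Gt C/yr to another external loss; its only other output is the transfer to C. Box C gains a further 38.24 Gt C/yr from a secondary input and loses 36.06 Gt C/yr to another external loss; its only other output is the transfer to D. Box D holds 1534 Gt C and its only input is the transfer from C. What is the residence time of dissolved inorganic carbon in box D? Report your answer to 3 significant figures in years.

Box A: F(A→B) = (77.41 + 73.75) − 56.19 = 94.970 Gt C/yr.
Box B: F(B→C) = (94.970 + 42.98) − 28.26 = 109.69 Gt C/yr.
Box C: F(C→D) = (109.69 + 38.24) − 36.06 = 111.87 Gt C/yr.
Box D throughput = its input = 111.87 Gt C/yr; τ = 1534 / 111.87 = 13.71 yr.

13.7 yr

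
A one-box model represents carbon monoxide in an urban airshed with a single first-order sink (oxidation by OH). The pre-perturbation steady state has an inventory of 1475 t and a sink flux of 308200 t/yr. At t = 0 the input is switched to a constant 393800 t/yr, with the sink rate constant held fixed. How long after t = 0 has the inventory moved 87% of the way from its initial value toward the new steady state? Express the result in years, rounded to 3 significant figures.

0.00976 yr

τ = M₀/F₀ = 1475/308200 = 0.004786 yr.
The remaining gap fraction is e^(−t/τ); 87% covered ⇒ e^(−t/τ) = 0.130.
t = −τ ln(0.130) = 0.004786 × 2.040 = 0.009764 yr.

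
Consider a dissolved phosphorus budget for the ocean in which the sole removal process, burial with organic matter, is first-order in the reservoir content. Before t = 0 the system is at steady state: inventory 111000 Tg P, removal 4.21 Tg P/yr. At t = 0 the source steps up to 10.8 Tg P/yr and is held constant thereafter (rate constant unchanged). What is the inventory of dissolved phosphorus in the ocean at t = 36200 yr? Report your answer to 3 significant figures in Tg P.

τ = M₀/F₀ = 111000/4.21 = 26370 yr; rate constant k = 1/τ.
New steady state M_∞ = F₁/k = F₁·τ = 10.8 × 26370 = 284750 Tg P.
M(t) = M_∞ + (M₀ − M_∞)·e^(−t/τ); t/τ = 36200/26370 = 1.373, so e^(−t/τ) = 0.2533.
M(t) = 284750 − 173800 × 0.2533 = 240730 Tg P.

241000 Tg P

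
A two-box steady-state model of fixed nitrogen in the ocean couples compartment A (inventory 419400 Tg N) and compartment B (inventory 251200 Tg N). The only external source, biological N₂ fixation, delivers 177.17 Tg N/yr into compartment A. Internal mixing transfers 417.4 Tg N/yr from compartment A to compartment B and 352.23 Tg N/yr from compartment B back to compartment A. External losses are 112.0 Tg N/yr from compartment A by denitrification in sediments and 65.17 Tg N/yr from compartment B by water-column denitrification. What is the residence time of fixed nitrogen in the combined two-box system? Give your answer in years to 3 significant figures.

Treat the two boxes together as one reservoir: the mixing fluxes between them are internal recycling, so τ = ΣM / Σ(external losses).
M_total = 419400 + 251200 = 670600 Tg N.
ΣF_external_out = 112.0 + 65.17 = 177.17 Tg N/yr.
τ = M_total / ΣF_ext = 670600 / 177.17 = 3785 yr.

3790 yr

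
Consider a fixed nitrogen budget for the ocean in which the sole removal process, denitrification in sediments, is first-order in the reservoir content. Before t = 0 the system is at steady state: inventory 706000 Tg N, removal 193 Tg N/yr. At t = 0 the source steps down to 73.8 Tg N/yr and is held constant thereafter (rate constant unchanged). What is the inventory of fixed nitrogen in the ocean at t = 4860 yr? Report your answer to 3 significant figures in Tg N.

The sink rate constant is k = F₀/M₀ = 193/706000 = 0.0002734 yr⁻¹.
Solving dM/dt = F₁ − kM with M(0) = M₀ gives M(t) = F₁/k + (M₀ − F₁/k)·e^(−kt).
F₁/k = 73.8/0.0002734 = 269960 Tg N; kt = 0.0002734 × 4860 = 1.329, e^(−kt) = 0.2649.
M(4860) = 269960 + (706000 − 269960) × 0.2649 = 269960 + 115500 = 385450 Tg N.

385000 Tg N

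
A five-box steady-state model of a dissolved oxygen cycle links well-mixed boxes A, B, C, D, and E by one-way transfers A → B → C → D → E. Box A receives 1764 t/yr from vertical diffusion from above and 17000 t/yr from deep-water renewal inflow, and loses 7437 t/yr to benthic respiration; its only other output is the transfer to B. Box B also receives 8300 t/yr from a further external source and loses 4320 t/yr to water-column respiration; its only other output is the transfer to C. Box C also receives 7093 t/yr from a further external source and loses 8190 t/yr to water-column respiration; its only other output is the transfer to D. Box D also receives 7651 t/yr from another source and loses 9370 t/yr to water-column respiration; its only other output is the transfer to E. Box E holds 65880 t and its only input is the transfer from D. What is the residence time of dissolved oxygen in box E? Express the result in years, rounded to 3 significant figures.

Box A: F(A→B) = (1764 + 17000) − 7437 = 11327 t/yr.
Box B: F(B→C) = (11327 + 8300) − 4320 = 15307 t/yr.
Box C: F(C→D) = (15307 + 7093) − 8190 = 14210 t/yr.
Box D: F(D→E) = (14210 + 7651) − 9370 = 12491 t/yr.
Box E throughput = its input = 12491 t/yr; τ = 65880 / 12491 = 5.274 yr.

5.27 yr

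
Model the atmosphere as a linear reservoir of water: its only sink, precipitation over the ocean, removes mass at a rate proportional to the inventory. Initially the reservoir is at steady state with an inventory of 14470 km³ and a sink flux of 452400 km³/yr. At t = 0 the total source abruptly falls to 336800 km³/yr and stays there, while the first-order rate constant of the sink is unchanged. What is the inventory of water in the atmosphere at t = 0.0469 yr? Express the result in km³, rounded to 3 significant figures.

Residence time τ = M₀/F₀ = 0.03198 yr. The eventual steady state is M_∞ = M₀·(F₁/F₀) = 14470 × 336800/452400 = 10773 km³.
The anomaly ΔM(t) = M(t) − M_∞ decays as ΔM₀·e^(−t/τ) with ΔM₀ = 14470 − 10773 = 3697 km³.
At t = 0.0469 yr, e^(−t/τ) = e^(−1.466) = 0.2308, so ΔM = 853.3 km³ and M = 10773 + 853.3 = 11626 km³.

11600 km³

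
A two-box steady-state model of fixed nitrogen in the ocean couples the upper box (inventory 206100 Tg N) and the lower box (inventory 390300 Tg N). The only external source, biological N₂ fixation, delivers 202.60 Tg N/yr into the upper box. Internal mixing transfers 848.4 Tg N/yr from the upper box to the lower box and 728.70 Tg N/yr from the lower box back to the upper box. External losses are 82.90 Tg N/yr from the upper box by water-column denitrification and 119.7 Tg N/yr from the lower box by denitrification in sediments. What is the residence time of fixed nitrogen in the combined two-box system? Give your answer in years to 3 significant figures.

Treat the two boxes together as one reservoir: the mixing fluxes between them are internal recycling, so τ = ΣM / Σ(external losses).
M_total = 206100 + 390300 = 596400 Tg N.
ΣF_external_out = 82.90 + 119.7 = 202.60 Tg N/yr.
τ = M_total / ΣF_ext = 596400 / 202.60 = 2944 yr.

2940 yr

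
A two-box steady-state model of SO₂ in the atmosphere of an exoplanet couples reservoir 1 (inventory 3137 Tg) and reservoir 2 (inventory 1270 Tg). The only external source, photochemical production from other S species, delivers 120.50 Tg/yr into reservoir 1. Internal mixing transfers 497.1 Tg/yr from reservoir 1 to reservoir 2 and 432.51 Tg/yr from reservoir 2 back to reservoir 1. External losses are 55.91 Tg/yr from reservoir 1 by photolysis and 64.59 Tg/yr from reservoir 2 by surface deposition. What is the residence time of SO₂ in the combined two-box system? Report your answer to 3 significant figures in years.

36.6 yr

Treat the two boxes together as one reservoir: the mixing fluxes between them are internal recycling, so τ = ΣM / Σ(external losses).
M_total = 3137 + 1270 = 4407.0 Tg.
ΣF_external_out = 55.91 + 64.59 = 120.50 Tg/yr.
τ = M_total / ΣF_ext = 4407.0 / 120.50 = 36.57 yr.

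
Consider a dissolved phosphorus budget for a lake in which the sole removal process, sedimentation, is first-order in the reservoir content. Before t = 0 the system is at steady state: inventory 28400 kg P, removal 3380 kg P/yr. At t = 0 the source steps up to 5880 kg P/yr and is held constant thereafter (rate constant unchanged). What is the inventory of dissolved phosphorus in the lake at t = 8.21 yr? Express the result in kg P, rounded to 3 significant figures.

41500 kg P

τ = M₀/F₀ = 28400/3380 = 8.402 yr; rate constant k = 1/τ.
New steady state M_∞ = F₁/k = F₁·τ = 5880 × 8.402 = 49406 kg P.
M(t) = M_∞ + (M₀ − M_∞)·e^(−t/τ); t/τ = 8.21/8.402 = 0.9771, so e^(−t/τ) = 0.3764.
M(t) = 49406 − 21010 × 0.3764 = 41499 kg P.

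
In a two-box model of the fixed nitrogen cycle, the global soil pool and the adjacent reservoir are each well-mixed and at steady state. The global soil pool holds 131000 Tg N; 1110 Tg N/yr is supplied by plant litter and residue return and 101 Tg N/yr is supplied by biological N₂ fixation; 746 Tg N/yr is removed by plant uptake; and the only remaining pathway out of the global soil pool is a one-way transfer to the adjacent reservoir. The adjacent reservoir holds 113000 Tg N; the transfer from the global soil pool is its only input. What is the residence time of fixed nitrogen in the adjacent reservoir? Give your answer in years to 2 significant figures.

240 yr

Balance the global soil pool: ΣF_in = 1110 + 101 = 1211.0 Tg N/yr.
Transfer to the adjacent reservoir = ΣF_in − (746) = 465.00 Tg N/yr.
At steady state the output of the adjacent reservoir equals its input, 465.00 Tg N/yr.
τ = M / F = 113000 / 465.00 = 243.0 yr.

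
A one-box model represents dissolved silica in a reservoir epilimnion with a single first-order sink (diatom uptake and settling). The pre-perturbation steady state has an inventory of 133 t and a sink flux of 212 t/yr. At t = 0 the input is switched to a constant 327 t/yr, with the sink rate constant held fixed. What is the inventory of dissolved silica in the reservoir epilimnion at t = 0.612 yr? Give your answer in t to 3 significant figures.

178 t

Residence time τ = M₀/F₀ = 0.6274 yr. The eventual steady state is M_∞ = M₀·(F₁/F₀) = 133 × 327/212 = 205.15 t.
The anomaly ΔM(t) = M(t) − M_∞ decays as ΔM₀·e^(−t/τ) with ΔM₀ = 133 − 205.15 = −72.15 t.
At t = 0.612 yr, e^(−t/τ) = e^(−0.9755) = 0.3770, so ΔM = −27.20 t and M = 205.15 − 27.20 = 177.95 t.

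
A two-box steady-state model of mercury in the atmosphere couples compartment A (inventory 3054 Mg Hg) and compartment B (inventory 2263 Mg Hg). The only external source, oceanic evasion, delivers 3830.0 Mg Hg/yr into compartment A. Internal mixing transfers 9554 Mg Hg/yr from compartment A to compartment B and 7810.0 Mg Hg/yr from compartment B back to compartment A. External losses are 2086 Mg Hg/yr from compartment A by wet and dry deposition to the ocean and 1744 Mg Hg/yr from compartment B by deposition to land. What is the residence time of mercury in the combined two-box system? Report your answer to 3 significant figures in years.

1.39 yr

Residence time in the combined system uses the total inventory and the total *external* removal — internal exchanges between the two boxes cancel.
M_total = 3054 + 2263 = 5317.0 Mg Hg.
ΣF_external_out = 2086 + 1744 = 3830.0 Mg Hg/yr.
τ = M_total / ΣF_ext = 5317.0 / 3830.0 = 1.388 yr.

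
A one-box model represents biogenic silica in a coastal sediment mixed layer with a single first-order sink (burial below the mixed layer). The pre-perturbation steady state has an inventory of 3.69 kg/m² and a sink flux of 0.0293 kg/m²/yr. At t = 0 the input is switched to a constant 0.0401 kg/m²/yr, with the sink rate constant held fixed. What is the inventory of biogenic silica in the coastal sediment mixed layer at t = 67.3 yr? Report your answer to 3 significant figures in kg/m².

4.25 kg/m²

The sink rate constant is k = F₀/M₀ = 0.0293/3.69 = 0.007940 yr⁻¹.
Solving dM/dt = F₁ − kM with M(0) = M₀ gives M(t) = F₁/k + (M₀ − F₁/k)·e^(−kt).
F₁/k = 0.0401/0.007940 = 5.0501 kg/m²; kt = 0.007940 × 67.3 = 0.5344, e^(−kt) = 0.5860.
M(67.3) = 5.0501 + (3.69 − 5.0501) × 0.5860 = 5.0501 − 0.7971 = 4.2531 kg/m².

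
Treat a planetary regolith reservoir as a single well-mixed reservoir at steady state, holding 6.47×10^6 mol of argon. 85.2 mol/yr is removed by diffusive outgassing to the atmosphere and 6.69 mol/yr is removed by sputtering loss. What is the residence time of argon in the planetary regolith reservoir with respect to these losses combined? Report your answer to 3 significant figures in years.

Total removal = 85.20 + 6.690 = 91.890 mol/yr.
τ = M / ΣF_out = 6.47×10^6 / 91.890 = 70410 yr.

70400 yr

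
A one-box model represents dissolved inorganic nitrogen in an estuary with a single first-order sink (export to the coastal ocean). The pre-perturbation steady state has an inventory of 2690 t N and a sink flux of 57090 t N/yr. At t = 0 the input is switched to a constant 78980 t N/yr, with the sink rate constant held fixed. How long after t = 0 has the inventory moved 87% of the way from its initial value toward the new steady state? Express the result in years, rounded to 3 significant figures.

0.0961 yr

τ = M₀/F₀ = 2690/57090 = 0.04712 yr.
The remaining gap fraction is e^(−t/τ); 87% covered ⇒ e^(−t/τ) = 0.130.
t = −τ ln(0.130) = 0.04712 × 2.040 = 0.09613 yr.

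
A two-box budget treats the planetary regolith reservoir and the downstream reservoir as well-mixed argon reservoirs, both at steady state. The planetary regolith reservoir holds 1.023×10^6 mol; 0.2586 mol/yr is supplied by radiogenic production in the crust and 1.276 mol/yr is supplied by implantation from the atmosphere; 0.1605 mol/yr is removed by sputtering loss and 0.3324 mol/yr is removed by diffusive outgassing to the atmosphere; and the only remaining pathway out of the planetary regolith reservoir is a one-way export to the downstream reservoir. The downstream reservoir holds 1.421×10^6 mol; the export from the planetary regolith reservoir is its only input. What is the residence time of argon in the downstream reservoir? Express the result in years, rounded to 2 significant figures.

1.4×10^6 yr

Balance the planetary regolith reservoir: ΣF_in = 0.2586 + 1.276 = 1.5346 mol/yr.
Export to the downstream reservoir = ΣF_in − (0.1605 + 0.3324) = 1.0417 mol/yr.
At steady state the output of the downstream reservoir equals its input, 1.0417 mol/yr.
τ = M / F = 1.421×10^6 / 1.0417 = 1.364×10^6 yr.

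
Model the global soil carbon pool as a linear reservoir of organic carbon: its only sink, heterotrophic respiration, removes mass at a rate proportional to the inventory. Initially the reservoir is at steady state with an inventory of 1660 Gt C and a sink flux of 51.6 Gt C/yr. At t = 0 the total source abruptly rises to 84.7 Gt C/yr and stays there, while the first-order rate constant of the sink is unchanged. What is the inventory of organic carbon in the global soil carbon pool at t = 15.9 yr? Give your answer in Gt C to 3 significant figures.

2080 Gt C

τ = M₀/F₀ = 1660/51.6 = 32.17 yr; rate constant k = 1/τ.
New steady state M_∞ = F₁/k = F₁·τ = 84.7 × 32.17 = 2724.8 Gt C.
M(t) = M_∞ + (M₀ − M_∞)·e^(−t/τ); t/τ = 15.9/32.17 = 0.4942, so e^(−t/τ) = 0.6100.
M(t) = 2724.8 − 1065 × 0.6100 = 2075.3 Gt C.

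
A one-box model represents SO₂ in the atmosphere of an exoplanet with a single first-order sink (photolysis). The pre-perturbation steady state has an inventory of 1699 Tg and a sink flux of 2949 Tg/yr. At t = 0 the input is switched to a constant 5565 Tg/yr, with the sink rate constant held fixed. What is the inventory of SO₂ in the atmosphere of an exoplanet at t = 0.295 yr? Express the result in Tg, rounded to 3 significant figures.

2300 Tg

The sink rate constant is k = F₀/M₀ = 2949/1699 = 1.736 yr⁻¹.
Solving dM/dt = F₁ − kM with M(0) = M₀ gives M(t) = F₁/k + (M₀ − F₁/k)·e^(−kt).
F₁/k = 5565/1.736 = 3206.1 Tg; kt = 1.736 × 0.295 = 0.5120, e^(−kt) = 0.5993.
M(0.295) = 3206.1 + (1699 − 3206.1) × 0.5993 = 3206.1 − 903.2 = 2303.0 Tg.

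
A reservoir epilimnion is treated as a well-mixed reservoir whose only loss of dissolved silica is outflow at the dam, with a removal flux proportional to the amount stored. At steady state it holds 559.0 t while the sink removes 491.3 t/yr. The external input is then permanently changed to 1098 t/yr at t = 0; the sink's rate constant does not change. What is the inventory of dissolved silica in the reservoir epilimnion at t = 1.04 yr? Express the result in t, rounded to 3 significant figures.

973 t

τ = M₀/F₀ = 559.0/491.3 = 1.138 yr; rate constant k = 1/τ.
New steady state M_∞ = F₁/k = F₁·τ = 1098 × 1.138 = 1249.3 t.
M(t) = M_∞ + (M₀ − M_∞)·e^(−t/τ); t/τ = 1.04/1.138 = 0.9140, so e^(−t/τ) = 0.4009.
M(t) = 1249.3 − 690.3 × 0.4009 = 972.56 t.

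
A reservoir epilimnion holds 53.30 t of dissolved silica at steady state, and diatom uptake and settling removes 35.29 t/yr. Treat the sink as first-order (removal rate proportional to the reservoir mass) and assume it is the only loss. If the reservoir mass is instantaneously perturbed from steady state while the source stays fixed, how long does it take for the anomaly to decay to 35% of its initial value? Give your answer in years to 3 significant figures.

For a linear reservoir the anomaly decays as exp(−t/τ) with τ = M/F = 53.30/35.29 = 1.510 yr.
exp(−t/τ) = 0.35 ⇒ t = −τ ln(0.35) = 1.510 × 1.050 = 1.586 yr.

1.59 yr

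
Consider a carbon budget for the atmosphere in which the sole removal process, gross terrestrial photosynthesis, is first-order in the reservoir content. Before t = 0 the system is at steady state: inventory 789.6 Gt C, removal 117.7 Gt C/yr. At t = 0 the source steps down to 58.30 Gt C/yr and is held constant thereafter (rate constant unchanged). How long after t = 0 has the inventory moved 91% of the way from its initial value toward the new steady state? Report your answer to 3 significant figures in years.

16.2 yr

τ = M₀/F₀ = 789.6/117.7 = 6.709 yr.
The remaining gap fraction is e^(−t/τ); 91% covered ⇒ e^(−t/τ) = 0.0900.
t = −τ ln(0.0900) = 6.709 × 2.408 = 16.15 yr.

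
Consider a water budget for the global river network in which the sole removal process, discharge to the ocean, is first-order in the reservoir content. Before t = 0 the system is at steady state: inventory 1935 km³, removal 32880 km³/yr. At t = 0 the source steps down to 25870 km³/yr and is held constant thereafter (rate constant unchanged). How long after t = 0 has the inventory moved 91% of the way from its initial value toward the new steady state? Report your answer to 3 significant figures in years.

τ = M₀/F₀ = 1935/32880 = 0.05885 yr.
The remaining gap fraction is e^(−t/τ); 91% covered ⇒ e^(−t/τ) = 0.0900.
t = −τ ln(0.0900) = 0.05885 × 2.408 = 0.1417 yr.

0.142 yr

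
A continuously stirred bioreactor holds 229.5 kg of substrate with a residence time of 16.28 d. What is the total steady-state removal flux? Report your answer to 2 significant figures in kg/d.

14 kg/d

F = M / τ = 229.5 / 16.28 = 14.10 kg/d.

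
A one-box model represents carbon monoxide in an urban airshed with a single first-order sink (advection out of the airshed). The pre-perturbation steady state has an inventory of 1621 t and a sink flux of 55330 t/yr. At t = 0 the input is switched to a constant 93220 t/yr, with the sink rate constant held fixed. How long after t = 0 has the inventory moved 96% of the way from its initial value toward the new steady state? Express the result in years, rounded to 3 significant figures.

τ = M₀/F₀ = 1621/55330 = 0.02930 yr.
The remaining gap fraction is e^(−t/τ); 96% covered ⇒ e^(−t/τ) = 0.0400.
t = −τ ln(0.0400) = 0.02930 × 3.219 = 0.09430 yr.

0.0943 yr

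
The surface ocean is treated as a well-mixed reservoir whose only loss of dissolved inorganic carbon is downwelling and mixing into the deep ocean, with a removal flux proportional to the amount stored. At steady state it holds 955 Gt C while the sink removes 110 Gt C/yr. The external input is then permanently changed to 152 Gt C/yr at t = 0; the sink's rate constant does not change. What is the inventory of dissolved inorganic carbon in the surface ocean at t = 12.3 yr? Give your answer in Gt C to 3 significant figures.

The sink rate constant is k = F₀/M₀ = 110/955 = 0.1152 yr⁻¹.
Solving dM/dt = F₁ − kM with M(0) = M₀ gives M(t) = F₁/k + (M₀ − F₁/k)·e^(−kt).
F₁/k = 152/0.1152 = 1319.6 Gt C; kt = 0.1152 × 12.3 = 1.417, e^(−kt) = 0.2425.
M(12.3) = 1319.6 + (955 − 1319.6) × 0.2425 = 1319.6 − 88.42 = 1231.2 Gt C.

1230 Gt C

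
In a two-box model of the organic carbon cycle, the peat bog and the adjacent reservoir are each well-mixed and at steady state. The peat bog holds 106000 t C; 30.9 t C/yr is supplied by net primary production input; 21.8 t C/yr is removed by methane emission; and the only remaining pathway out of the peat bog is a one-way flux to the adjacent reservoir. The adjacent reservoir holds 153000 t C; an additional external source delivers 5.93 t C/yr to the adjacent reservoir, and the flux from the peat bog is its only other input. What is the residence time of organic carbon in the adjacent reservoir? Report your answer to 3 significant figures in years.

Balance the peat bog: ΣF_in = 30.900 t C/yr.
Flux to the adjacent reservoir = ΣF_in − (21.8) = 9.1000 t C/yr.
Total input to the adjacent reservoir = 9.1000 + 5.93 = 15.030 t C/yr; at steady state this equals its total output.
τ = M / F = 153000 / 15.030 = 10180 yr.

10200 yr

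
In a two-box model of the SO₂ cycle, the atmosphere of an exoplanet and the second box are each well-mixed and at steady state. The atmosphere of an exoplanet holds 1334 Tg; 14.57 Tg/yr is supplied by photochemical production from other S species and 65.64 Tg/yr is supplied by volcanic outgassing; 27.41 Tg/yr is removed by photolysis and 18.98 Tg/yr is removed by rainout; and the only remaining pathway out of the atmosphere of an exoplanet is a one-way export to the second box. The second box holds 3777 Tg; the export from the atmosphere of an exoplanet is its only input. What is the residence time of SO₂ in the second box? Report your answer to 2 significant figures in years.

110 yr

Balance the atmosphere of an exoplanet: ΣF_in = 14.57 + 65.64 = 80.210 Tg/yr.
Export to the second box = ΣF_in − (27.41 + 18.98) = 33.820 Tg/yr.
At steady state the output of the second box equals its input, 33.820 Tg/yr.
τ = M / F = 3777 / 33.820 = 111.7 yr.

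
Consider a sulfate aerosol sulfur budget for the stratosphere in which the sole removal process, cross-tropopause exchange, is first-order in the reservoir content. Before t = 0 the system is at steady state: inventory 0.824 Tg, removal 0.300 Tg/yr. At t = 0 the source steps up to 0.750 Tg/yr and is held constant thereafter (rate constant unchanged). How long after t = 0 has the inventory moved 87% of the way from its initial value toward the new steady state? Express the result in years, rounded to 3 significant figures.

τ = M₀/F₀ = 0.824/0.300 = 2.747 yr.
The remaining gap fraction is e^(−t/τ); 87% covered ⇒ e^(−t/τ) = 0.130.
t = −τ ln(0.130) = 2.747 × 2.040 = 5.604 yr.

5.60 yr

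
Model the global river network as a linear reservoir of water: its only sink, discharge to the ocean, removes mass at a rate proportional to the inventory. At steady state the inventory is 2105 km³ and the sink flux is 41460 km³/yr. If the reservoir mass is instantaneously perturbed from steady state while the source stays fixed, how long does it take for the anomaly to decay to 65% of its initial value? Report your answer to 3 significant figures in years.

0.0219 yr

For a linear reservoir the anomaly decays as exp(−t/τ) with τ = M/F = 2105/41460 = 0.05077 yr.
exp(−t/τ) = 0.65 ⇒ t = −τ ln(0.65) = 0.05077 × 0.4308 = 0.02187 yr.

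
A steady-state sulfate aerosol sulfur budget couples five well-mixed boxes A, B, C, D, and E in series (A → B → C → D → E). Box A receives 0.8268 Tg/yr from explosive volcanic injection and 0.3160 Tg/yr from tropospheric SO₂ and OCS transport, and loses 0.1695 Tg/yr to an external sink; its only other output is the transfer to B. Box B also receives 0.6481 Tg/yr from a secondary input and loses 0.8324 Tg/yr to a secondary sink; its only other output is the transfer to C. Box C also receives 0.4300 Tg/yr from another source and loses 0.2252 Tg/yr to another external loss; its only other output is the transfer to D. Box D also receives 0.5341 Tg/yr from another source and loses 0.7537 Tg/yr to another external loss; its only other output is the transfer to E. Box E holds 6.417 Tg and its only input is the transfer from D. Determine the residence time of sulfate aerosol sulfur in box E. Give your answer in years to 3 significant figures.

8.29 yr

Box A: F(A→B) = (0.8268 + 0.3160) − 0.1695 = 0.97330 Tg/yr.
Box B: F(B→C) = (0.97330 + 0.6481) − 0.8324 = 0.78900 Tg/yr.
Box C: F(C→D) = (0.78900 + 0.4300) − 0.2252 = 0.99380 Tg/yr.
Box D: F(D→E) = (0.99380 + 0.5341) − 0.7537 = 0.77420 Tg/yr.
Box E throughput = its input = 0.77420 Tg/yr; τ = 6.417 / 0.77420 = 8.289 yr.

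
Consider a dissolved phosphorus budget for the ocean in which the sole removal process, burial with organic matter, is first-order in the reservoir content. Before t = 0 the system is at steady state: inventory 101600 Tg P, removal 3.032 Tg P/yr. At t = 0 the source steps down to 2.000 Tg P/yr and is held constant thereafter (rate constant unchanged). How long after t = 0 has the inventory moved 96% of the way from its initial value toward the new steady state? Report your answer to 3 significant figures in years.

τ = M₀/F₀ = 101600/3.032 = 33510 yr.
The remaining gap fraction is e^(−t/τ); 96% covered ⇒ e^(−t/τ) = 0.0400.
t = −τ ln(0.0400) = 33510 × 3.219 = 107900 yr.

108000 yr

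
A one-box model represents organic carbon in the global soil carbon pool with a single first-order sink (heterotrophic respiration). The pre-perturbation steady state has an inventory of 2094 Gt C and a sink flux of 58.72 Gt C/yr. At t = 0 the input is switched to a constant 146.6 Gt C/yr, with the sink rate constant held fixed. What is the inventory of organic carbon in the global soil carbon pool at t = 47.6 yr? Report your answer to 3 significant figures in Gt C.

4400 Gt C

The sink rate constant is k = F₀/M₀ = 58.72/2094 = 0.02804 yr⁻¹.
Solving dM/dt = F₁ − kM with M(0) = M₀ gives M(t) = F₁/k + (M₀ − F₁/k)·e^(−kt).
F₁/k = 146.6/0.02804 = 5227.9 Gt C; kt = 0.02804 × 47.6 = 1.335, e^(−kt) = 0.2632.
M(47.6) = 5227.9 + (2094 − 5227.9) × 0.2632 = 5227.9 − 824.9 = 4403.0 Gt C.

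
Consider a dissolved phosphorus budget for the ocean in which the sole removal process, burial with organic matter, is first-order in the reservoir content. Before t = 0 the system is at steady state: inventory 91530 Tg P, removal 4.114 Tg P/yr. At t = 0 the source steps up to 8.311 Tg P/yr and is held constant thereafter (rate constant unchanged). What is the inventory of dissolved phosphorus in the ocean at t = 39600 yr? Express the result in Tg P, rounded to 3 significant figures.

169000 Tg P

τ = M₀/F₀ = 91530/4.114 = 22250 yr; rate constant k = 1/τ.
New steady state M_∞ = F₁/k = F₁·τ = 8.311 × 22250 = 184910 Tg P.
M(t) = M_∞ + (M₀ − M_∞)·e^(−t/τ); t/τ = 39600/22250 = 1.780, so e^(−t/τ) = 0.1687.
M(t) = 184910 − 93380 × 0.1687 = 169160 Tg P.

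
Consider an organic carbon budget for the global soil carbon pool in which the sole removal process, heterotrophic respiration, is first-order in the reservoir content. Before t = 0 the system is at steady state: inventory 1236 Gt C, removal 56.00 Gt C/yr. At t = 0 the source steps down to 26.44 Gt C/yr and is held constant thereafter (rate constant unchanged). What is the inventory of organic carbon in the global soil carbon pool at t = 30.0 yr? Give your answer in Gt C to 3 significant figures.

Residence time τ = M₀/F₀ = 22.07 yr. The eventual steady state is M_∞ = M₀·(F₁/F₀) = 1236 × 26.44/56.00 = 583.57 Gt C.
The anomaly ΔM(t) = M(t) − M_∞ decays as ΔM₀·e^(−t/τ) with ΔM₀ = 1236 − 583.57 = 652.4 Gt C.
At t = 30.0 yr, e^(−t/τ) = e^(−1.359) = 0.2569, so ΔM = 167.6 Gt C and M = 583.57 + 167.6 = 751.15 Gt C.

751 Gt C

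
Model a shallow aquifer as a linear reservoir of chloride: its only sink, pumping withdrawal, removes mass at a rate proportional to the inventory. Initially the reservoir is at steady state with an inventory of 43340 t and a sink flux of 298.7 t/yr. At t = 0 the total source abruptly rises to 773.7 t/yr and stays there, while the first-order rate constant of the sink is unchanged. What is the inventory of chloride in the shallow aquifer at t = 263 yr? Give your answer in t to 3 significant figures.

101000 t

τ = M₀/F₀ = 43340/298.7 = 145.1 yr; rate constant k = 1/τ.
New steady state M_∞ = F₁/k = F₁·τ = 773.7 × 145.1 = 112260 t.
M(t) = M_∞ + (M₀ − M_∞)·e^(−t/τ); t/τ = 263/145.1 = 1.813, so e^(−t/τ) = 0.1632.
M(t) = 112260 − 68920 × 0.1632 = 101010 t.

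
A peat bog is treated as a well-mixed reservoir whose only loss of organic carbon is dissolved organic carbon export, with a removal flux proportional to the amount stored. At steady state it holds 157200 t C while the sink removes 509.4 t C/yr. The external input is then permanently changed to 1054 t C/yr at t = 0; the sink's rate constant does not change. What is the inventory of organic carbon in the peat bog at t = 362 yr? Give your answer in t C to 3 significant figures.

273000 t C

The sink rate constant is k = F₀/M₀ = 509.4/157200 = 0.003240 yr⁻¹.
Solving dM/dt = F₁ − kM with M(0) = M₀ gives M(t) = F₁/k + (M₀ − F₁/k)·e^(−kt).
F₁/k = 1054/0.003240 = 325260 t C; kt = 0.003240 × 362 = 1.173, e^(−kt) = 0.3094.
M(362) = 325260 + (157200 − 325260) × 0.3094 = 325260 − 52000 = 273260 t C.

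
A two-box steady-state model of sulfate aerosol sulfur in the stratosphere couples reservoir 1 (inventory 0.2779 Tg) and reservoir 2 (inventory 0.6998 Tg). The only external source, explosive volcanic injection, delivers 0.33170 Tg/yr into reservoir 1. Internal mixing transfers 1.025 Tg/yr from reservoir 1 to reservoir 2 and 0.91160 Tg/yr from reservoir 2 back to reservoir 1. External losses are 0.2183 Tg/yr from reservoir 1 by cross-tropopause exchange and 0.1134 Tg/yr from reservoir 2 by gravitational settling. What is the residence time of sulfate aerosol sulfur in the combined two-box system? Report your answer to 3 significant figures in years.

2.95 yr

Treat the two boxes together as one reservoir: the mixing fluxes between them are internal recycling, so τ = ΣM / Σ(external losses).
M_total = 0.2779 + 0.6998 = 0.97770 Tg.
ΣF_external_out = 0.2183 + 0.1134 = 0.33170 Tg/yr.
τ = M_total / ΣF_ext = 0.97770 / 0.33170 = 2.948 yr.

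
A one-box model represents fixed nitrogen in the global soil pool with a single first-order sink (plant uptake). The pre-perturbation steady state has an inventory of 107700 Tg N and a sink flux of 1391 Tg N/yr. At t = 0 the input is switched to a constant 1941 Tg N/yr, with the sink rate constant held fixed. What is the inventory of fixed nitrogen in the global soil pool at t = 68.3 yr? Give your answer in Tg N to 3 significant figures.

133000 Tg N

τ = M₀/F₀ = 107700/1391 = 77.43 yr; rate constant k = 1/τ.
New steady state M_∞ = F₁/k = F₁·τ = 1941 × 77.43 = 150280 Tg N.
M(t) = M_∞ + (M₀ − M_∞)·e^(−t/τ); t/τ = 68.3/77.43 = 0.8821, so e^(−t/τ) = 0.4139.
M(t) = 150280 − 42580 × 0.4139 = 132660 Tg N.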